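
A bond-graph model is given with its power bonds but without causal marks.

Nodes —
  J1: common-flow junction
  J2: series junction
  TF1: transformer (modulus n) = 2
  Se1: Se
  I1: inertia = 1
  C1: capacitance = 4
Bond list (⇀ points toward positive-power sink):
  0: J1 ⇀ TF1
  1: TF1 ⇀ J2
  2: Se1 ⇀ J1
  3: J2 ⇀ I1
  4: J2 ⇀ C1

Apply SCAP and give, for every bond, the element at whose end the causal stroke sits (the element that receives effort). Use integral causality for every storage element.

#2 stroke at J1  (Se1: effort source, stroke at far end)
#0 stroke at TF1  (J1 needs exactly one f-in)
#1 stroke at J2  (TF1 one-in-one-out from 0)
#3 stroke at I1  (I1 outputs flow p/I1)
#4 stroke at J2  (common-f at J2 fixed by 3)

#0 →TF1
#1 →J2
#2 →J1
#3 →I1
#4 →J2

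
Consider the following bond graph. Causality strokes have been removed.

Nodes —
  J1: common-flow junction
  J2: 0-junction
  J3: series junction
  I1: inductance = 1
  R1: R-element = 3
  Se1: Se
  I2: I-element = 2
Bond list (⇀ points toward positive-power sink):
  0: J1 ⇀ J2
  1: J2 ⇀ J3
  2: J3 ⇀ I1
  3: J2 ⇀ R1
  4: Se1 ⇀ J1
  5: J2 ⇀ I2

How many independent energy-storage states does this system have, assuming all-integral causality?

2  (I1, I2 all integral)

β4 →J1  (source Se1 imposes e)
β0 →J2  (only one flow-in slot at J1)
β1 →J3  (J2 effort already set via bond 0)
β3 →R1  (common-e at J2 fixed by 0)
β5 →I2  (0-jn J2 has e-setter on 0)
β2 →I1  (J3: last free bond brings flow in)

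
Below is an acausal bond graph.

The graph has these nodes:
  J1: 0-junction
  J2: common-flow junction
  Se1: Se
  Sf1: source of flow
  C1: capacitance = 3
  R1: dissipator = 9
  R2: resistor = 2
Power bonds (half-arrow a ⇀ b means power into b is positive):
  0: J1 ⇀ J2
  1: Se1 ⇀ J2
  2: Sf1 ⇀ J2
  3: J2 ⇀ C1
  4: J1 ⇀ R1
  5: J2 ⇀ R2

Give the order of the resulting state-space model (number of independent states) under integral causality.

b1 stroke→J2  (Se1: effort source, stroke at far end)
b2 stroke→Sf1  (Sf1 fixes flow; stroke at Sf1)
b0 stroke→J2  (J2 flow already set via bond 2)
b3 stroke→J2  (1-jn J2 has f-setter on 2)
b5 stroke→J2  (J2 flow already set via bond 2)
b4 stroke→J1  (J1: last free bond brings effort in)

1  (C1 all integral)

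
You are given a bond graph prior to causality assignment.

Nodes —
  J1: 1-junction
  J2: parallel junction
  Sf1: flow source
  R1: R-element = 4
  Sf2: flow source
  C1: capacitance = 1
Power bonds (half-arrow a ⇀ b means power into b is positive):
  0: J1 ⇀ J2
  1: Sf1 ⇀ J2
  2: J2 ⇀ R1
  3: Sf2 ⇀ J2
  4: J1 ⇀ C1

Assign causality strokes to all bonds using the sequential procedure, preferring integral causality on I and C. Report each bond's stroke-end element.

b1 stroke at Sf1  (source Sf1 imposes f)
b3 stroke at Sf2  (Sf2: flow source, stroke at near end)
b4 stroke at J1  (prefer integral on C1)
b0 stroke at J2  (J1: last free bond brings flow in)
b2 stroke at R1  (J2: bond 0 brought effort, rest push out)

b0 stroke→J2
b1 stroke→Sf1
b2 stroke→R1
b3 stroke→Sf2
b4 stroke→J1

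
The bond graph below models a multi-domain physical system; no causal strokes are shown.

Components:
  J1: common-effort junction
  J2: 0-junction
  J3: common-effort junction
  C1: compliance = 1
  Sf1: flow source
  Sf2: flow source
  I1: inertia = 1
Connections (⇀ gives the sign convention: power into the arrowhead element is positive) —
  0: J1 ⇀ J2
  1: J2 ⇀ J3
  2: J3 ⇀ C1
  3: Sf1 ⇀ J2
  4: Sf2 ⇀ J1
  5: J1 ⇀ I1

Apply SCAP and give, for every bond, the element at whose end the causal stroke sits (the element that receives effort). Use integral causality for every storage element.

b0 stroke→J1
b1 stroke→J2
b2 stroke→J3
b3 stroke→Sf1
b4 stroke→Sf2
b5 stroke→I1

#3 stroke at Sf1  (Sf1: flow source, stroke at near end)
#4 stroke at Sf2  (Sf2 fixes flow; stroke at Sf2)
#2 stroke at J3  (C1 outputs effort q/C1)
#1 stroke at J2  (J3 effort already set via bond 2)
#0 stroke at J1  (J2: bond 1 brought effort, rest push out)
#5 stroke at I1  (J1: bond 0 brought effort, rest push out)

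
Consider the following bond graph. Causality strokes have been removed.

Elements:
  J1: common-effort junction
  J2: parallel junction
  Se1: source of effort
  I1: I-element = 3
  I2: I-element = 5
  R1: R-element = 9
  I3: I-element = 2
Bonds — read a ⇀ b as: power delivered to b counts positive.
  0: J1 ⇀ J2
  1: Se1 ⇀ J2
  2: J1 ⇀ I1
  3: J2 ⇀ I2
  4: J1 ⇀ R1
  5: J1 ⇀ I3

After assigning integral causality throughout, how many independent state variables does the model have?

bond 1 →J2  (Se1 (Se) sets effort on bond)
bond 0 →J1  (J2: bond 1 brought effort, rest push out)
bond 3 →I2  (J2: bond 1 brought effort, rest push out)
bond 2 →I1  (J1: bond 0 brought effort, rest push out)
bond 4 →R1  (common-e at J1 fixed by 0)
bond 5 →I3  (common-e at J1 fixed by 0)

3  (I1, I2, I3 all integral)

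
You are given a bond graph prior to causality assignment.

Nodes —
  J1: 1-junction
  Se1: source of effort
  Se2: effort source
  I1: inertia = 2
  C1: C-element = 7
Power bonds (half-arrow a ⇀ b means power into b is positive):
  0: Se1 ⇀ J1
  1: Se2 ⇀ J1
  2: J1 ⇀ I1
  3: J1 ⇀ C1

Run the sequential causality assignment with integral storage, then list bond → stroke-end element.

b0 →J1  (Se1 fixes effort; stroke away)
b1 →J1  (source Se2 imposes e)
b2 →I1  (I1 outputs flow p/I1)
b3 →J1  (J1 flow already set via bond 2)

b0 stroke at J1
b1 stroke at J1
b2 stroke at I1
b3 stroke at J1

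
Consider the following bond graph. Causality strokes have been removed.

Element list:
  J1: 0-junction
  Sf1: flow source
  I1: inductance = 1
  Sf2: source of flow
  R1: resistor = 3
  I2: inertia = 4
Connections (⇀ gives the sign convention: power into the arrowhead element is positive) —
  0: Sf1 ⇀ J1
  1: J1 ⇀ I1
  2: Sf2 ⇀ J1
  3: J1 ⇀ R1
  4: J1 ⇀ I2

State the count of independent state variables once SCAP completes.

2  (I1, I2 all integral)

b0 stroke→Sf1  (Sf1 (Sf) sets flow on bond)
b2 stroke→Sf2  (Sf2 (Sf) sets flow on bond)
b1 stroke→I1  (prefer integral on I1)
b4 stroke→I2  (I2 integral (f out))
b3 stroke→J1  (J1 needs exactly one e-in)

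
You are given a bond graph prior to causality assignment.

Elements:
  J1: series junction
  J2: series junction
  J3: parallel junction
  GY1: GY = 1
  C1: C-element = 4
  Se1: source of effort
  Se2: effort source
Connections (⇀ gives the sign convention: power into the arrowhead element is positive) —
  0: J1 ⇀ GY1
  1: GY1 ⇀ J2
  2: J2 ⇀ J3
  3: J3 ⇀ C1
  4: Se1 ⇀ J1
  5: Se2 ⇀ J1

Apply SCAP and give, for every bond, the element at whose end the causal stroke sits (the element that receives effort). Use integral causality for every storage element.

b4 |J1  (Se1 fixes effort; stroke away)
b5 |J1  (Se2: effort source, stroke at far end)
b0 |GY1  (closing 1-jn rule on J1)
b1 |GY1  (GY GY1: same side as bond 0)
b2 |J2  (J2 flow already set via bond 1)
b3 |J3  (only one effort-in slot at J3)

bond 0 |GY1
bond 1 |GY1
bond 2 |J2
bond 3 |J3
bond 4 |J1
bond 5 |J1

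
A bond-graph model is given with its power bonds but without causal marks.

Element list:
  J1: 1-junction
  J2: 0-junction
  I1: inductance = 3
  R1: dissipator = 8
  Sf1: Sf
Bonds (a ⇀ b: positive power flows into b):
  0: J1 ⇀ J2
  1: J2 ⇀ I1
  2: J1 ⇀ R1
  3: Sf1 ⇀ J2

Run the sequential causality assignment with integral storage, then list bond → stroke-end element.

b0 stroke at J2
b1 stroke at I1
b2 stroke at J1
b3 stroke at Sf1

β3 →Sf1  (Sf1: flow source, stroke at near end)
β1 →I1  (I1 outputs flow p/I1)
β0 →J2  (only one effort-in slot at J2)
β2 →J1  (J1: bond 0 brought flow, rest push out)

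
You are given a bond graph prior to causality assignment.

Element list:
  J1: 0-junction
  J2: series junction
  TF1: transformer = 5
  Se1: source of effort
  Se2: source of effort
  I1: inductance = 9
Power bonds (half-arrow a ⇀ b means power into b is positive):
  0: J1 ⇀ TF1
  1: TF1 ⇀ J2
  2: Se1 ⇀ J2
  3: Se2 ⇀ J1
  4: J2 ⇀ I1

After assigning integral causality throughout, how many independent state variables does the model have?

bond 2 |J2  (Se1 fixes effort; stroke away)
bond 3 |J1  (source Se2 imposes e)
bond 0 |TF1  (0-jn J1 has e-setter on 3)
bond 1 |J2  (TF1: transformer flips bond 0)
bond 4 |I1  (J2 needs exactly one f-in)

1  (I1 all integral)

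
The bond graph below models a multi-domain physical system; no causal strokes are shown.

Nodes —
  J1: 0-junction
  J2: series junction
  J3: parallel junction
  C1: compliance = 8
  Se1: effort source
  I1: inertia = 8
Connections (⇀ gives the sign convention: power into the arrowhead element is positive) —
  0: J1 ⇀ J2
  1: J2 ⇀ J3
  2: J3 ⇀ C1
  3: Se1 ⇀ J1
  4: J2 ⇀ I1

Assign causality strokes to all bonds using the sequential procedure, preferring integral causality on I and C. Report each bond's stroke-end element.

β3 stroke at J1  (source Se1 imposes e)
β0 stroke at J2  (common-e at J1 fixed by 3)
β2 stroke at J3  (C1: C, integral causality)
β1 stroke at J2  (J3: bond 2 brought effort, rest push out)
β4 stroke at I1  (J2 needs exactly one f-in)

β0 →J2
β1 →J2
β2 →J3
β3 →J1
β4 →I1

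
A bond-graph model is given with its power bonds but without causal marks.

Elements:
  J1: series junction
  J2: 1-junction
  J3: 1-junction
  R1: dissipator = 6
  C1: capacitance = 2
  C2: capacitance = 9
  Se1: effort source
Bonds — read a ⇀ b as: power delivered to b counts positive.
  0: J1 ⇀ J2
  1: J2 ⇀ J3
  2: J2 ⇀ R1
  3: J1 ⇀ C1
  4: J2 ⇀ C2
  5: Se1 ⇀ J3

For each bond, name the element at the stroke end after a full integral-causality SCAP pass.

β5 stroke at J3  (Se1 fixes effort; stroke away)
β1 stroke at J2  (J3: last free bond brings flow in)
β3 stroke at J1  (C1: C, integral causality)
β0 stroke at J2  (J1 needs exactly one f-in)
β4 stroke at J2  (C2 outputs effort q/C2)
β2 stroke at R1  (closing 1-jn rule on J2)

bond 0 stroke→J2
bond 1 stroke→J2
bond 2 stroke→R1
bond 3 stroke→J1
bond 4 stroke→J2
bond 5 stroke→J3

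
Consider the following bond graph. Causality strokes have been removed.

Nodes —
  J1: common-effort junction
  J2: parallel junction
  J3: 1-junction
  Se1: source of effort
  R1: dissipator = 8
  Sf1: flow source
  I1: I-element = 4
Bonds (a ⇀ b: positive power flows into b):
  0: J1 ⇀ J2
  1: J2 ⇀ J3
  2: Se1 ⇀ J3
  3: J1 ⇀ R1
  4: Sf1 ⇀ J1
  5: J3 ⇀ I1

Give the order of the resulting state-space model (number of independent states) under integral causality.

b2 →J3  (Se1 (Se) sets effort on bond)
b4 →Sf1  (Sf1: flow source, stroke at near end)
b5 →I1  (prefer integral on I1)
b1 →J3  (common-f at J3 fixed by 5)
b0 →J2  (J2: last free bond brings effort in)
b3 →J1  (closing 0-jn rule on J1)

1  (I1 all integral)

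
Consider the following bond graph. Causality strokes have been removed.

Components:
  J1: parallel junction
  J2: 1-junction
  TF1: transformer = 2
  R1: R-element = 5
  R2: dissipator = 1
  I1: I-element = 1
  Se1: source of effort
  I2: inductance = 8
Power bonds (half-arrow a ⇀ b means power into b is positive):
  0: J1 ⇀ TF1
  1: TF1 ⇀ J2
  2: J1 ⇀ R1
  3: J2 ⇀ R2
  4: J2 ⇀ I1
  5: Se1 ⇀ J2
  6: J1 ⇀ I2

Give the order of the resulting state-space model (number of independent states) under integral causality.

2  (I1, I2 all integral)

#5 stroke→J2  (source Se1 imposes e)
#4 stroke→I1  (I1: I, integral causality)
#1 stroke→J2  (1-jn J2 has f-setter on 4)
#3 stroke→J2  (common-f at J2 fixed by 4)
#0 stroke→TF1  (TF1 one-in-one-out from 1)
#6 stroke→I2  (I2 integral (f out))
#2 stroke→J1  (J1: last free bond brings effort in)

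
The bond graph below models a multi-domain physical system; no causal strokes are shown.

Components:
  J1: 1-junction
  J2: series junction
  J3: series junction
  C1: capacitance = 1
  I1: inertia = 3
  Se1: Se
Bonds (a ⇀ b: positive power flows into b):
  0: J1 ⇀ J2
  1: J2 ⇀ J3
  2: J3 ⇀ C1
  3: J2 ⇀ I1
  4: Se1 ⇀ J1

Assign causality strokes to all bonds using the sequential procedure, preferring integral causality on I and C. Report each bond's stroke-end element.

#0 |J2
#1 |J2
#2 |J3
#3 |I1
#4 |J1

β4 |J1  (Se1 fixes effort; stroke away)
β0 |J2  (J1: last free bond brings flow in)
β2 |J3  (prefer integral on C1)
β1 |J2  (J3 needs exactly one f-in)
β3 |I1  (only one flow-in slot at J2)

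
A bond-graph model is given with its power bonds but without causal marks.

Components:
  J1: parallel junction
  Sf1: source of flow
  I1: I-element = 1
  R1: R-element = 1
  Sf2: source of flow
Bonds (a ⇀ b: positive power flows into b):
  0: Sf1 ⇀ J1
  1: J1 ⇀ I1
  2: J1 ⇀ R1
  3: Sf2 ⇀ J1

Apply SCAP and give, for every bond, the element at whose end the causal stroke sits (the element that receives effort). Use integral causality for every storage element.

b0 stroke→Sf1
b1 stroke→I1
b2 stroke→J1
b3 stroke→Sf2

β0 stroke→Sf1  (Sf1 (Sf) sets flow on bond)
β3 stroke→Sf2  (Sf2 (Sf) sets flow on bond)
β1 stroke→I1  (I1 outputs flow p/I1)
β2 stroke→J1  (J1: last free bond brings effort in)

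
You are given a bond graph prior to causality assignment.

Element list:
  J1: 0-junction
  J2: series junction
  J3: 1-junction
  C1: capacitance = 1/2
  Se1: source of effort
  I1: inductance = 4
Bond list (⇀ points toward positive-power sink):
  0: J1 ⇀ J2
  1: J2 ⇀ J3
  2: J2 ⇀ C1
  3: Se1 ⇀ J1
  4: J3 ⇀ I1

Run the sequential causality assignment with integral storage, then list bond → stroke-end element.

#0 stroke→J2
#1 stroke→J3
#2 stroke→J2
#3 stroke→J1
#4 stroke→I1

bond 3 |J1  (source Se1 imposes e)
bond 0 |J2  (J1: bond 3 brought effort, rest push out)
bond 2 |J2  (C1 integral (e out))
bond 1 |J3  (J2: last free bond brings flow in)
bond 4 |I1  (closing 1-jn rule on J3)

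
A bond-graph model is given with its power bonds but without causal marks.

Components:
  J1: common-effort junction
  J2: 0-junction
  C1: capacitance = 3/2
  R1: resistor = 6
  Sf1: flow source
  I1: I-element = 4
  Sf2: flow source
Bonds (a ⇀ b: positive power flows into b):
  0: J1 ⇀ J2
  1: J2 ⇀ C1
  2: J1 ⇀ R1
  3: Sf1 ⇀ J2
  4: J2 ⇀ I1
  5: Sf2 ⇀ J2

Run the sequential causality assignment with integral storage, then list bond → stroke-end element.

b0 |J1
b1 |J2
b2 |R1
b3 |Sf1
b4 |I1
b5 |Sf2

β3 stroke→Sf1  (Sf1 (Sf) sets flow on bond)
β5 stroke→Sf2  (Sf2: flow source, stroke at near end)
β1 stroke→J2  (C1: C, integral causality)
β0 stroke→J1  (J2: bond 1 brought effort, rest push out)
β4 stroke→I1  (0-jn J2 has e-setter on 1)
β2 stroke→R1  (J1: bond 0 brought effort, rest push out)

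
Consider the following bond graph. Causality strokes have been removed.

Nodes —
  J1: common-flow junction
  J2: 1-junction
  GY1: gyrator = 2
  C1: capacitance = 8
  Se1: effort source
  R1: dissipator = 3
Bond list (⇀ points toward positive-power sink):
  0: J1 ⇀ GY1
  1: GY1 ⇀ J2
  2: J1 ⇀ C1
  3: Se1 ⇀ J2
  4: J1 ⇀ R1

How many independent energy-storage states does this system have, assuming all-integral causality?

1  (C1 all integral)

b3 stroke→J2  (Se1 (Se) sets effort on bond)
b1 stroke→GY1  (only one flow-in slot at J2)
b0 stroke→GY1  (through GY1, causality inverts; strokes same side of GY1)
b2 stroke→J1  (J1: bond 0 brought flow, rest push out)
b4 stroke→J1  (1-jn J1 has f-setter on 0)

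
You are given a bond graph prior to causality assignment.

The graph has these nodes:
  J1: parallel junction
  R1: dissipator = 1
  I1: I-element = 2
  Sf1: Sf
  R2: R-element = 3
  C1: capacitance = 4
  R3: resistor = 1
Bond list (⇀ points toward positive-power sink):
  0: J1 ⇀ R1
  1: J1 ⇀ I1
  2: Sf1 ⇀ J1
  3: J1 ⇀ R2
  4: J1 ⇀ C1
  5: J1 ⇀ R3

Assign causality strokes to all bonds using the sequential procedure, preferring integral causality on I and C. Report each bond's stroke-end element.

b2 stroke→Sf1  (source Sf1 imposes f)
b1 stroke→I1  (I1: I, integral causality)
b4 stroke→J1  (C1: C, integral causality)
b0 stroke→R1  (J1 effort already set via bond 4)
b3 stroke→R2  (0-jn J1 has e-setter on 4)
b5 stroke→R3  (0-jn J1 has e-setter on 4)

b0 stroke at R1
b1 stroke at I1
b2 stroke at Sf1
b3 stroke at R2
b4 stroke at J1
b5 stroke at R3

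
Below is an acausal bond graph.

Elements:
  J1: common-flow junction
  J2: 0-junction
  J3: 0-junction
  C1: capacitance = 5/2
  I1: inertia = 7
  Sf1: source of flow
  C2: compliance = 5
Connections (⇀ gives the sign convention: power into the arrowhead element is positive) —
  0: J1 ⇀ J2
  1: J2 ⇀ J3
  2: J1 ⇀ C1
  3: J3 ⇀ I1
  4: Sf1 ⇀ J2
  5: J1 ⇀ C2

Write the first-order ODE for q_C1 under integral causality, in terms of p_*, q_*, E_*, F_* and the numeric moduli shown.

bond 4 →Sf1  (Sf1 (Sf) sets flow on bond)
bond 2 →J1  (prefer integral on C1)
bond 3 →I1  (I1 integral (f out))
bond 1 →J3  (only one effort-in slot at J3)
bond 0 →J2  (J2: last free bond brings effort in)
bond 5 →J1  (J1 flow already set via bond 0)

dq_C1/dt = -F_Sf1 + p_I1/7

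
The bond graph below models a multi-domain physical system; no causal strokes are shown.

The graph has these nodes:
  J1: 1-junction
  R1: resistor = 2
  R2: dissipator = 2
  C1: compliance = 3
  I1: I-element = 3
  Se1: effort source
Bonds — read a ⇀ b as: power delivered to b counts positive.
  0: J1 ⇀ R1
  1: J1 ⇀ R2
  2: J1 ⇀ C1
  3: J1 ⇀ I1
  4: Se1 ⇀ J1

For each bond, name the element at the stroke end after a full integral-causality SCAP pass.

β4 stroke at J1  (Se1 (Se) sets effort on bond)
β2 stroke at J1  (prefer integral on C1)
β3 stroke at I1  (I1 integral (f out))
β0 stroke at J1  (common-f at J1 fixed by 3)
β1 stroke at J1  (common-f at J1 fixed by 3)

b0 stroke at J1
b1 stroke at J1
b2 stroke at J1
b3 stroke at I1
b4 stroke at J1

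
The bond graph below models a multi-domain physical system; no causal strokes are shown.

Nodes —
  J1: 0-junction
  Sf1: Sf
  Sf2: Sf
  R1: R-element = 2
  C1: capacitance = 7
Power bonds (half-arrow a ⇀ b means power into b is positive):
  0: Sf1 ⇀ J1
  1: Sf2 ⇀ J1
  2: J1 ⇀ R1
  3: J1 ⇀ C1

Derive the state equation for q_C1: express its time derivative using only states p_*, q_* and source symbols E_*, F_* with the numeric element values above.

#0 stroke at Sf1  (Sf1 fixes flow; stroke at Sf1)
#1 stroke at Sf2  (source Sf2 imposes f)
#3 stroke at J1  (C1 outputs effort q/C1)
#2 stroke at R1  (common-e at J1 fixed by 3)

dq_C1/dt = F_Sf1 + F_Sf2 - q_C1/14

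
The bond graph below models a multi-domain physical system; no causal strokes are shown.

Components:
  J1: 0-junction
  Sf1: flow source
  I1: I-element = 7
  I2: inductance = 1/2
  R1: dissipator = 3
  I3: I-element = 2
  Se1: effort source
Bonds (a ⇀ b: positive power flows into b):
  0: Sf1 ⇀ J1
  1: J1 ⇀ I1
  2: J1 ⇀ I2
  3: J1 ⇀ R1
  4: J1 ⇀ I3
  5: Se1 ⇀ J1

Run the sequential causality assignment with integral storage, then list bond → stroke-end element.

#0 stroke→Sf1
#1 stroke→I1
#2 stroke→I2
#3 stroke→R1
#4 stroke→I3
#5 stroke→J1

#0 stroke→Sf1  (Sf1 fixes flow; stroke at Sf1)
#5 stroke→J1  (source Se1 imposes e)
#1 stroke→I1  (J1 effort already set via bond 5)
#2 stroke→I2  (J1 effort already set via bond 5)
#3 stroke→R1  (J1 effort already set via bond 5)
#4 stroke→I3  (0-jn J1 has e-setter on 5)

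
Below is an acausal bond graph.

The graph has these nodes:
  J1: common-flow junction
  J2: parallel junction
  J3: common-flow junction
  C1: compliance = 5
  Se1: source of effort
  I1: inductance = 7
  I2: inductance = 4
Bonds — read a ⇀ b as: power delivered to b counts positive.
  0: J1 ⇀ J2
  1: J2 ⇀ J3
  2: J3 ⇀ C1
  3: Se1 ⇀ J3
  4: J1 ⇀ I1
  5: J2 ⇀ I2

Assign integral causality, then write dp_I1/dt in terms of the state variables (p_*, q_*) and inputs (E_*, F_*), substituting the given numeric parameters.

dp_I1/dt = E_Se1 - q_C1/5

bond 3 stroke at J3  (Se1 fixes effort; stroke away)
bond 2 stroke at J3  (C1: C, integral causality)
bond 1 stroke at J2  (only one flow-in slot at J3)
bond 0 stroke at J1  (0-jn J2 has e-setter on 1)
bond 5 stroke at I2  (J2: bond 1 brought effort, rest push out)
bond 4 stroke at I1  (J1 needs exactly one f-in)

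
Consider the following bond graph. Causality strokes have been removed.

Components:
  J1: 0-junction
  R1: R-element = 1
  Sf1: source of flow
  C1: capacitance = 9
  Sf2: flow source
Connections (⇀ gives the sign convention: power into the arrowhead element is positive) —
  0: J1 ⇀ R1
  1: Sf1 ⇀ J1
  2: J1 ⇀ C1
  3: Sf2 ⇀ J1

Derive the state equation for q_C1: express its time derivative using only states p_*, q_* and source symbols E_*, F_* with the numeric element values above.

β1 stroke→Sf1  (Sf1: flow source, stroke at near end)
β3 stroke→Sf2  (Sf2: flow source, stroke at near end)
β2 stroke→J1  (C1: C, integral causality)
β0 stroke→R1  (common-e at J1 fixed by 2)

dq_C1/dt = F_Sf1 + F_Sf2 - q_C1/9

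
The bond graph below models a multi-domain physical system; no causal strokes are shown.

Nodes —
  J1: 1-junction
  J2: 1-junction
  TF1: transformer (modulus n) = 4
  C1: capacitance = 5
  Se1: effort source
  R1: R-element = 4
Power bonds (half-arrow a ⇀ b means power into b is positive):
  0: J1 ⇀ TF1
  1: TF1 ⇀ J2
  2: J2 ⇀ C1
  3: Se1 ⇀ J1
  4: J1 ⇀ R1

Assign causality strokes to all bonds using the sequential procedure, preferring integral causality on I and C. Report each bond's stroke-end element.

b0 stroke→J1
b1 stroke→TF1
b2 stroke→J2
b3 stroke→J1
b4 stroke→R1

bond 3 stroke at J1  (Se1 fixes effort; stroke away)
bond 2 stroke at J2  (C1 outputs effort q/C1)
bond 1 stroke at TF1  (closing 1-jn rule on J2)
bond 0 stroke at J1  (TF TF1: opposite of bond 1)
bond 4 stroke at R1  (only one flow-in slot at J1)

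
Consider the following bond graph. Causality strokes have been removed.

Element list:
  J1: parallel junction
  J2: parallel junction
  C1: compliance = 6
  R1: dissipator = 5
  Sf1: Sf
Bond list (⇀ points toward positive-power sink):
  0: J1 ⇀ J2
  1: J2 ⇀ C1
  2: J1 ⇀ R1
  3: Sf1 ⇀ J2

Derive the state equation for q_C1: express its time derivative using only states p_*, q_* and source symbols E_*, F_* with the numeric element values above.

b3 |Sf1  (source Sf1 imposes f)
b1 |J2  (prefer integral on C1)
b0 |J1  (common-e at J2 fixed by 1)
b2 |R1  (common-e at J1 fixed by 0)

dq_C1/dt = F_Sf1 - q_C1/30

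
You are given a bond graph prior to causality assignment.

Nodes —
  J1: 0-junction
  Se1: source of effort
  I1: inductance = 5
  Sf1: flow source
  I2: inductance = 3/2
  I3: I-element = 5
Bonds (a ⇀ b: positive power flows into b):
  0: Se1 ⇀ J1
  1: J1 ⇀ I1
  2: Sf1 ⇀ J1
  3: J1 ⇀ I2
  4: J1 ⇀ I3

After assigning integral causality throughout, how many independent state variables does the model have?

3  (I1, I2, I3 all integral)

bond 0 stroke→J1  (Se1: effort source, stroke at far end)
bond 2 stroke→Sf1  (Sf1 (Sf) sets flow on bond)
bond 1 stroke→I1  (0-jn J1 has e-setter on 0)
bond 3 stroke→I2  (J1 effort already set via bond 0)
bond 4 stroke→I3  (0-jn J1 has e-setter on 0)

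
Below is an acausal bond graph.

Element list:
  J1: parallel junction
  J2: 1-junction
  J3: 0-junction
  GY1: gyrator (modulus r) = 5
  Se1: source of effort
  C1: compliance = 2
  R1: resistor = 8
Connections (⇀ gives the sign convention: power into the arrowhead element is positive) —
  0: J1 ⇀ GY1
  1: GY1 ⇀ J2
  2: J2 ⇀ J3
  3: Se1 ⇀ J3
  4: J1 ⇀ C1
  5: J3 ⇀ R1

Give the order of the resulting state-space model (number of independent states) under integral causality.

bond 3 stroke at J3  (source Se1 imposes e)
bond 2 stroke at J2  (0-jn J3 has e-setter on 3)
bond 5 stroke at R1  (J3: bond 3 brought effort, rest push out)
bond 1 stroke at GY1  (J2: last free bond brings flow in)
bond 0 stroke at GY1  (GY1: gyrator matches bond 1)
bond 4 stroke at J1  (J1 needs exactly one e-in)

1  (C1 all integral)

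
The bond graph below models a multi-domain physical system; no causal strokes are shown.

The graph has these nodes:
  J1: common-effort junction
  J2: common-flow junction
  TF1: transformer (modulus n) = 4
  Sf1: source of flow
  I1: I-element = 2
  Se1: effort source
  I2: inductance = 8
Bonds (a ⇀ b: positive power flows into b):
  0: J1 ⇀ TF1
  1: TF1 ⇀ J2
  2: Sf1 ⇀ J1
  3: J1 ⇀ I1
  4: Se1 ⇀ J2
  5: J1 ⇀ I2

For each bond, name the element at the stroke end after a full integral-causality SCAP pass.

b0 stroke at J1
b1 stroke at TF1
b2 stroke at Sf1
b3 stroke at I1
b4 stroke at J2
b5 stroke at I2

#2 |Sf1  (Sf1 (Sf) sets flow on bond)
#4 |J2  (Se1 (Se) sets effort on bond)
#1 |TF1  (J2 needs exactly one f-in)
#0 |J1  (TF1: transformer flips bond 1)
#3 |I1  (J1: bond 0 brought effort, rest push out)
#5 |I2  (J1 effort already set via bond 0)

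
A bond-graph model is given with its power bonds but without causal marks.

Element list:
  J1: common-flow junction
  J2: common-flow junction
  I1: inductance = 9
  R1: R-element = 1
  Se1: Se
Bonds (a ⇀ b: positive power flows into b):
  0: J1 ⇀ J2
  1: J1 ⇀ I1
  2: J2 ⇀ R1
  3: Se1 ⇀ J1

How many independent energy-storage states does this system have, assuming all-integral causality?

1  (I1 all integral)

b3 stroke→J1  (source Se1 imposes e)
b1 stroke→I1  (I1: I, integral causality)
b0 stroke→J1  (J1 flow already set via bond 1)
b2 stroke→J2  (common-f at J2 fixed by 0)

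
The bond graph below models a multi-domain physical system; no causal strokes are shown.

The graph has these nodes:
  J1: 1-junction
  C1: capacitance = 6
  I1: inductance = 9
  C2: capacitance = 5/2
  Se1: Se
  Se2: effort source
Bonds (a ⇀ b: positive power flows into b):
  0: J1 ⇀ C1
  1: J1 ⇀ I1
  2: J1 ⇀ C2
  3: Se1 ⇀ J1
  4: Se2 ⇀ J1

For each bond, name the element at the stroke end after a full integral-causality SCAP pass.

b3 stroke at J1  (source Se1 imposes e)
b4 stroke at J1  (Se2 fixes effort; stroke away)
b0 stroke at J1  (C1: C, integral causality)
b1 stroke at I1  (prefer integral on I1)
b2 stroke at J1  (common-f at J1 fixed by 1)

β0 |J1
β1 |I1
β2 |J1
β3 |J1
β4 |J1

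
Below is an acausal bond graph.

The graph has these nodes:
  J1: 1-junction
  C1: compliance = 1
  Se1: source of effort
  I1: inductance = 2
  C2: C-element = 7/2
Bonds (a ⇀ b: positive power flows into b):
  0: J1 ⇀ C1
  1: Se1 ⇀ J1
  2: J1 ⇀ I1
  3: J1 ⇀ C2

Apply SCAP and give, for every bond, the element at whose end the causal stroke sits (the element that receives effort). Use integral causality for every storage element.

b1 stroke→J1  (source Se1 imposes e)
b0 stroke→J1  (C1: C, integral causality)
b2 stroke→I1  (prefer integral on I1)
b3 stroke→J1  (J1 flow already set via bond 2)

b0 stroke at J1
b1 stroke at J1
b2 stroke at I1
b3 stroke at J1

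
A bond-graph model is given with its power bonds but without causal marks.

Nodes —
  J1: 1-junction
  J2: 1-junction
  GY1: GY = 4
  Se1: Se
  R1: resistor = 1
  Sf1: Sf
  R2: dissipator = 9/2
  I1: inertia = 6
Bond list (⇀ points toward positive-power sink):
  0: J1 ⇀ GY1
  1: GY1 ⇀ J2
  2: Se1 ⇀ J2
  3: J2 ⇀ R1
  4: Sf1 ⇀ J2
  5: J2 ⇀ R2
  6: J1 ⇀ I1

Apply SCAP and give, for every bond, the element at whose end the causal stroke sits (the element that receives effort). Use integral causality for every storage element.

#0 →J1
#1 →J2
#2 →J2
#3 →J2
#4 →Sf1
#5 →J2
#6 →I1

bond 2 →J2  (Se1 (Se) sets effort on bond)
bond 4 →Sf1  (Sf1 (Sf) sets flow on bond)
bond 1 →J2  (J2 flow already set via bond 4)
bond 3 →J2  (1-jn J2 has f-setter on 4)
bond 5 →J2  (1-jn J2 has f-setter on 4)
bond 0 →J1  (through GY1, causality inverts; strokes same side of GY1)
bond 6 →I1  (J1 needs exactly one f-in)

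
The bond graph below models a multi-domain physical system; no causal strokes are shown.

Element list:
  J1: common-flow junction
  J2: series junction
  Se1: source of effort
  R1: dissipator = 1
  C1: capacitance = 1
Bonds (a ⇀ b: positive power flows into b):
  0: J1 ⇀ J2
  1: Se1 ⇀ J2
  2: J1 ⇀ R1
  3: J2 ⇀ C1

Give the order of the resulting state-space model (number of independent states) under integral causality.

1  (C1 all integral)

#1 |J2  (Se1: effort source, stroke at far end)
#3 |J2  (prefer integral on C1)
#0 |J1  (closing 1-jn rule on J2)
#2 |R1  (only one flow-in slot at J1)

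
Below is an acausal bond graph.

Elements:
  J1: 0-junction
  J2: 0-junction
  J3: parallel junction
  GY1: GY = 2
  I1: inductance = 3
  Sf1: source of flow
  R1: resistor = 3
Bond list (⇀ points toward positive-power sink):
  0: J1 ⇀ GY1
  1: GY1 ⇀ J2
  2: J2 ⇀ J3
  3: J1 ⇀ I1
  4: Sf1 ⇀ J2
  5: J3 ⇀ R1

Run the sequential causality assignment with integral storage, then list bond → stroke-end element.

β4 stroke at Sf1  (Sf1 fixes flow; stroke at Sf1)
β3 stroke at I1  (I1 integral (f out))
β0 stroke at J1  (closing 0-jn rule on J1)
β1 stroke at J2  (GY1 both-in/both-out from 0)
β2 stroke at J3  (J2: bond 1 brought effort, rest push out)
β5 stroke at R1  (common-e at J3 fixed by 2)

bond 0 →J1
bond 1 →J2
bond 2 →J3
bond 3 →I1
bond 4 →Sf1
bond 5 →R1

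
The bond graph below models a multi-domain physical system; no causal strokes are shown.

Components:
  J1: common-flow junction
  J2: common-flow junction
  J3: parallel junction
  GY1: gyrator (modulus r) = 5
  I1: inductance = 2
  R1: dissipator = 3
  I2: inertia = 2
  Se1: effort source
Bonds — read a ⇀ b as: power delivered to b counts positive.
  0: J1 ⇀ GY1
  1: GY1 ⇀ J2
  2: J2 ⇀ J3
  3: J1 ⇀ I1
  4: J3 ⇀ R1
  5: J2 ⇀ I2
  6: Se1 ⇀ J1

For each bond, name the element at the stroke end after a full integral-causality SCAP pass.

β6 →J1  (source Se1 imposes e)
β3 →I1  (I1 integral (f out))
β0 →J1  (common-f at J1 fixed by 3)
β1 →J2  (GY GY1: same side as bond 0)
β5 →I2  (I2 outputs flow p/I2)
β2 →J2  (J2: bond 5 brought flow, rest push out)
β4 →J3  (only one effort-in slot at J3)

bond 0 stroke at J1
bond 1 stroke at J2
bond 2 stroke at J2
bond 3 stroke at I1
bond 4 stroke at J3
bond 5 stroke at I2
bond 6 stroke at J1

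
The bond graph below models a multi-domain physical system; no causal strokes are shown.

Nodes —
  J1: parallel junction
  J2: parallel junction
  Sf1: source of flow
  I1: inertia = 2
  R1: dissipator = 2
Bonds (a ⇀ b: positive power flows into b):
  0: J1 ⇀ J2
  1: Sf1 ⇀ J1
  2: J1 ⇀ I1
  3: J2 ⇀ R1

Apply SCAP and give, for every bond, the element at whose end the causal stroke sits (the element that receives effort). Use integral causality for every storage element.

b0 stroke→J1
b1 stroke→Sf1
b2 stroke→I1
b3 stroke→J2

bond 1 stroke at Sf1  (source Sf1 imposes f)
bond 2 stroke at I1  (I1 outputs flow p/I1)
bond 0 stroke at J1  (closing 0-jn rule on J1)
bond 3 stroke at J2  (J2: last free bond brings effort in)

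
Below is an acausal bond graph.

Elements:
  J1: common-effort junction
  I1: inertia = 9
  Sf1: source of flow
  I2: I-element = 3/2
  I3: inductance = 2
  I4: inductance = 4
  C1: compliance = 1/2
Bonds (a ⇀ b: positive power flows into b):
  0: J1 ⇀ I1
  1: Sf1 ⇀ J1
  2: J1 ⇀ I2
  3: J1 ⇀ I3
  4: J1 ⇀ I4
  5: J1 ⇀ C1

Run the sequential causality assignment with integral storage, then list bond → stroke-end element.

b0 stroke at I1
b1 stroke at Sf1
b2 stroke at I2
b3 stroke at I3
b4 stroke at I4
b5 stroke at J1

bond 1 stroke→Sf1  (source Sf1 imposes f)
bond 0 stroke→I1  (prefer integral on I1)
bond 2 stroke→I2  (I2: I, integral causality)
bond 3 stroke→I3  (I3 integral (f out))
bond 4 stroke→I4  (I4 outputs flow p/I4)
bond 5 stroke→J1  (only one effort-in slot at J1)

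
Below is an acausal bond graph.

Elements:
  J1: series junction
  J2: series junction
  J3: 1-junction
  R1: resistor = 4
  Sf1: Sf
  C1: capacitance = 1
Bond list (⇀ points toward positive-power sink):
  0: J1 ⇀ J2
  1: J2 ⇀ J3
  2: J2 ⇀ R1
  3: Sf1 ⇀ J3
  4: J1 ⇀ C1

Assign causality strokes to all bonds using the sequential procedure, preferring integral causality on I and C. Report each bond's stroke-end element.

b3 stroke→Sf1  (Sf1 (Sf) sets flow on bond)
b1 stroke→J3  (J3: bond 3 brought flow, rest push out)
b0 stroke→J2  (common-f at J2 fixed by 1)
b2 stroke→J2  (common-f at J2 fixed by 1)
b4 stroke→J1  (J1 flow already set via bond 0)

β0 stroke→J2
β1 stroke→J3
β2 stroke→J2
β3 stroke→Sf1
β4 stroke→J1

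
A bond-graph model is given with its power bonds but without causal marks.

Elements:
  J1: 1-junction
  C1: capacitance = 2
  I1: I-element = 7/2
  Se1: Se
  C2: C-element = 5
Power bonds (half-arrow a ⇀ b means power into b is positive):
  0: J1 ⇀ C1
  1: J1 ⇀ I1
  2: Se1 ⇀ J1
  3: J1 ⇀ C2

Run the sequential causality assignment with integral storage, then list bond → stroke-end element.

#0 stroke at J1
#1 stroke at I1
#2 stroke at J1
#3 stroke at J1

β2 stroke→J1  (source Se1 imposes e)
β0 stroke→J1  (prefer integral on C1)
β1 stroke→I1  (I1: I, integral causality)
β3 stroke→J1  (J1 flow already set via bond 1)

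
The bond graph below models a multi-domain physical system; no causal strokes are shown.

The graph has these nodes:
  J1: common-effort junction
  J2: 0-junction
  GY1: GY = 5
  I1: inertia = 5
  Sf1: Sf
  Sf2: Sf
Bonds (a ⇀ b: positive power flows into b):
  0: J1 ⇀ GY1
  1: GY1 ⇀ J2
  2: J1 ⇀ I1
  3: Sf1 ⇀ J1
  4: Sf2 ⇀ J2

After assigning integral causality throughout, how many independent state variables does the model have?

#3 stroke→Sf1  (Sf1: flow source, stroke at near end)
#4 stroke→Sf2  (Sf2: flow source, stroke at near end)
#1 stroke→J2  (only one effort-in slot at J2)
#0 stroke→J1  (GY1: gyrator matches bond 1)
#2 stroke→I1  (J1 effort already set via bond 0)

1  (I1 all integral)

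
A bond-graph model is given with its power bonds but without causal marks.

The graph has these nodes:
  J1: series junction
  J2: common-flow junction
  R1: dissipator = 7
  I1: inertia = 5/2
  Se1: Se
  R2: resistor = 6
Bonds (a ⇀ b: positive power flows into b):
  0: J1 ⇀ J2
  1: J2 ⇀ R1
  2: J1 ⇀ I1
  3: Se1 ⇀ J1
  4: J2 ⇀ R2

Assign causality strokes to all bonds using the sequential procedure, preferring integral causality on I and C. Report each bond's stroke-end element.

bond 0 |J1
bond 1 |J2
bond 2 |I1
bond 3 |J1
bond 4 |J2

#3 stroke→J1  (Se1: effort source, stroke at far end)
#2 stroke→I1  (I1: I, integral causality)
#0 stroke→J1  (J1 flow already set via bond 2)
#1 stroke→J2  (J2 flow already set via bond 0)
#4 stroke→J2  (common-f at J2 fixed by 0)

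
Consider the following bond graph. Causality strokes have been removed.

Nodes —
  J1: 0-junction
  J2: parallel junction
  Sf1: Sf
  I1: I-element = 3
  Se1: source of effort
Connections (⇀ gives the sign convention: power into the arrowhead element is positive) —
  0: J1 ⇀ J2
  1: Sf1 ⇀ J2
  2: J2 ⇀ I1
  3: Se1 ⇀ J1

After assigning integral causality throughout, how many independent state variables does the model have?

β1 |Sf1  (Sf1: flow source, stroke at near end)
β3 |J1  (Se1 fixes effort; stroke away)
β0 |J2  (J1 effort already set via bond 3)
β2 |I1  (J2: bond 0 brought effort, rest push out)

1  (I1 all integral)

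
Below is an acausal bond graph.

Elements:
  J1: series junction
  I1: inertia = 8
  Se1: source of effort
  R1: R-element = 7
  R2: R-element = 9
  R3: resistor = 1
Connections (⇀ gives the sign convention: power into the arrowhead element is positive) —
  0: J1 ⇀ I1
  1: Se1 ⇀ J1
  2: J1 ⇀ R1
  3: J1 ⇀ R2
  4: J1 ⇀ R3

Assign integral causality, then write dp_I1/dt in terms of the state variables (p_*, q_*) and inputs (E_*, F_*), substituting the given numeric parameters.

dp_I1/dt = E_Se1 - 17*p_I1/8

b1 →J1  (Se1: effort source, stroke at far end)
b0 →I1  (I1 integral (f out))
b2 →J1  (J1: bond 0 brought flow, rest push out)
b3 →J1  (J1: bond 0 brought flow, rest push out)
b4 →J1  (J1 flow already set via bond 0)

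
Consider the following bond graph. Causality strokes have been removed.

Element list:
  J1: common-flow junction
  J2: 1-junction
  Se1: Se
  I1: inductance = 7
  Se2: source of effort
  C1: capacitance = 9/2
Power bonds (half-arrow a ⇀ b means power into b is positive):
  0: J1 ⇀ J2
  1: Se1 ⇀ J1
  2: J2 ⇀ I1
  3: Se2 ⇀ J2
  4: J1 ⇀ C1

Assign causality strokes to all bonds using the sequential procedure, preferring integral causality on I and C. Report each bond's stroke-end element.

β0 stroke at J2
β1 stroke at J1
β2 stroke at I1
β3 stroke at J2
β4 stroke at J1

bond 1 |J1  (Se1 fixes effort; stroke away)
bond 3 |J2  (Se2 fixes effort; stroke away)
bond 2 |I1  (prefer integral on I1)
bond 0 |J2  (1-jn J2 has f-setter on 2)
bond 4 |J1  (J1: bond 0 brought flow, rest push out)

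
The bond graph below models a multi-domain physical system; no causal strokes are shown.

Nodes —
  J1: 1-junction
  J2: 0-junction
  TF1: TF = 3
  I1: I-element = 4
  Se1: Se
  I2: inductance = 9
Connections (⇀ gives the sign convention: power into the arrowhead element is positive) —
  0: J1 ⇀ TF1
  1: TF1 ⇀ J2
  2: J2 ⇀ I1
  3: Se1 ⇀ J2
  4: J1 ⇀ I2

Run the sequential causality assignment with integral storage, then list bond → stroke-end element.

β3 stroke→J2  (Se1: effort source, stroke at far end)
β1 stroke→TF1  (0-jn J2 has e-setter on 3)
β2 stroke→I1  (J2: bond 3 brought effort, rest push out)
β0 stroke→J1  (TF1 one-in-one-out from 1)
β4 stroke→I2  (J1 needs exactly one f-in)

#0 stroke→J1
#1 stroke→TF1
#2 stroke→I1
#3 stroke→J2
#4 stroke→I2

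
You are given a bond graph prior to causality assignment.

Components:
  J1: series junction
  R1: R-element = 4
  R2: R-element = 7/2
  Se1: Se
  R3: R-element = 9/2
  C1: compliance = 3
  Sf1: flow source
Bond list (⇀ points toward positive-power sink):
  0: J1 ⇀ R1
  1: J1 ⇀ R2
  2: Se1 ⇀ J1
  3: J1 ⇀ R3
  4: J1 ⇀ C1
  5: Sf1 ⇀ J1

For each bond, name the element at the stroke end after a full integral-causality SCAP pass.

β0 |J1
β1 |J1
β2 |J1
β3 |J1
β4 |J1
β5 |Sf1

bond 2 stroke→J1  (Se1 fixes effort; stroke away)
bond 5 stroke→Sf1  (source Sf1 imposes f)
bond 0 stroke→J1  (J1 flow already set via bond 5)
bond 1 stroke→J1  (J1: bond 5 brought flow, rest push out)
bond 3 stroke→J1  (J1 flow already set via bond 5)
bond 4 stroke→J1  (1-jn J1 has f-setter on 5)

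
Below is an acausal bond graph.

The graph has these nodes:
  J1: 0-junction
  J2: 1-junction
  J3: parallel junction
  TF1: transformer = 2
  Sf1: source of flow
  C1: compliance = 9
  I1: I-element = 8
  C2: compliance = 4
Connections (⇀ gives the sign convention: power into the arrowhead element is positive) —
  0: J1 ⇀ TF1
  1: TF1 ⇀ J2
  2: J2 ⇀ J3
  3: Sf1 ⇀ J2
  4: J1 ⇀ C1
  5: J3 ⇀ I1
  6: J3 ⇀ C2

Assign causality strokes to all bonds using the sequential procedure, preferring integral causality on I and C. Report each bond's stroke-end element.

#0 stroke at TF1
#1 stroke at J2
#2 stroke at J2
#3 stroke at Sf1
#4 stroke at J1
#5 stroke at I1
#6 stroke at J3

bond 3 →Sf1  (Sf1 fixes flow; stroke at Sf1)
bond 1 →J2  (J2 flow already set via bond 3)
bond 2 →J2  (1-jn J2 has f-setter on 3)
bond 0 →TF1  (TF TF1: opposite of bond 1)
bond 4 →J1  (J1 needs exactly one e-in)
bond 5 →I1  (I1 outputs flow p/I1)
bond 6 →J3  (J3 needs exactly one e-in)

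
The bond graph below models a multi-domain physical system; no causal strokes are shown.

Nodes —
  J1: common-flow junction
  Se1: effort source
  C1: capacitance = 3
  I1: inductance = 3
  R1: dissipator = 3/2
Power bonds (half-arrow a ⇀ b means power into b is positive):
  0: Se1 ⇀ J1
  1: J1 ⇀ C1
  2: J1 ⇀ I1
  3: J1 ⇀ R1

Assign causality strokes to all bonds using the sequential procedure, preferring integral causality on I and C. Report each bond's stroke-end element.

β0 |J1  (Se1 (Se) sets effort on bond)
β1 |J1  (C1: C, integral causality)
β2 |I1  (prefer integral on I1)
β3 |J1  (J1 flow already set via bond 2)

β0 stroke→J1
β1 stroke→J1
β2 stroke→I1
β3 stroke→J1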